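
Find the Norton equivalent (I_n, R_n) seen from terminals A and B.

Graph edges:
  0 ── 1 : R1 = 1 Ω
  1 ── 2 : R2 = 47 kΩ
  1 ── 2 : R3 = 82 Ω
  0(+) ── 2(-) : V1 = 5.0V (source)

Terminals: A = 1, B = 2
Find the Thévenin equivalent first; then I_n = V_th/R_th and R_n = R_th.
Step 1 — V_th is the open-circuit voltage V_A - V_B (nothing connected across the terminals).
Nodal analysis, taking node 2 as the 0 V reference.
Source V1 fixes V_0 = 5 V.
KCL at each unknown node (sum of currents leaving = 0; resistances in Ω):
  Node 1: (V_1 - 5)/1 + (V_1 - 0)/47000 + (V_1 - 0)/82 = 0
Collecting terms: 1.012 × V_1 = 5  =>  V_1 = 4.94 V
V_th = V_1 - V_2 = 4.94 - 0 = 4.94 V
Step 2 — R_th: zero the source — replace V1 by a short circuit (node 2 merges into node 0) — and find the resistance seen between A (node 1) and B (node 0).
Reduce the network between node 1 (A) and node 0 (B) by series/parallel combination:
  Rp1 = R1 ‖ R2 ‖ R3 (parallel, all between nodes 0 and 1) = 1/(1/1 + 1/47000 + 1/82) = 0.9879 Ω
R_th = 0.9879 Ω
I_n = V_th/R_th = 4.94/0.9879 = 5 A, and R_n = R_th = 0.9879 Ω

Final answer: I_n = 5 A, R_n = 0.9879 Ω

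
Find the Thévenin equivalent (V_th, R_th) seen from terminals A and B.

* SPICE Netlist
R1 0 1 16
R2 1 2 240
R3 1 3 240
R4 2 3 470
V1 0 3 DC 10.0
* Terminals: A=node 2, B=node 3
Step 1 — V_th is the open-circuit voltage V_A - V_B (nothing connected across the terminals).
Nodal analysis, taking node 3 as the 0 V reference.
Source V1 fixes V_0 = 10 V.
KCL at each unknown node (sum of currents leaving = 0; resistances in Ω):
  Node 1: (V_1 - 10)/16 + (V_1 - V_2)/240 + (V_1 - 0)/240 = 0
  Node 2: (V_2 - V_1)/240 + (V_2 - 0)/470 = 0
Collecting terms (coefficients in siemens):
  0.07083·V_1 - 0.004167·V_2 = 0.625
  0.006294·V_2 - 0.004167·V_1 = 0
Determinant D = (0.07083)(0.006294) - (-0.004167)(-0.004167) = 0.0004285
V_1 = [(0.625)(0.006294) - (-0.004167)(0)]/D = 9.181 V
V_2 = [(0.07083)(0) - (0.625)(-0.004167)]/D = 6.078 V
V_th = V_2 - V_3 = 6.078 - 0 = 6.078 V
Step 2 — R_th: zero the source — replace V1 by a short circuit (node 3 merges into node 0) — and find the resistance seen between A (node 2) and B (node 0).
Reduce the network between node 2 (A) and node 0 (B) by series/parallel combination:
  Rp1 = R1 ‖ R3 (parallel, both between nodes 0 and 1) = 1/(1/16 + 1/240) = 15 Ω
  Rs1 = R2 + Rp1 (series, joined only at node 1) = 240 + 15 = 255 Ω
  Rp2 = R4 ‖ Rs1 (parallel, both between nodes 0 and 2) = 1/(1/470 + 1/255) = 165.3 Ω
R_th = 165.3 Ω

Final answer: V_th = 6.078 V, R_th = 165.3 Ω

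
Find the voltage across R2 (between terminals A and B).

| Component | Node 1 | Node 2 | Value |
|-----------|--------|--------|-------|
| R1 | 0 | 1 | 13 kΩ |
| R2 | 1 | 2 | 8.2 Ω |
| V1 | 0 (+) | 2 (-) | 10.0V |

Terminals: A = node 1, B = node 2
R1 and R2 are in series across V1 (node 0 → node 1 → node 2), and the output A–B is taken across R2, so this is a voltage divider.
Series current: I = V1/(R1 + R2) = 10/(13000 + 8.2) = 10/13010 = 0.0007687 A
V_R2 = I × R2 = V1 × R2/(R1 + R2) = 10 × 8.2/13010 = 0.006304 V

Final answer: 0.006304 V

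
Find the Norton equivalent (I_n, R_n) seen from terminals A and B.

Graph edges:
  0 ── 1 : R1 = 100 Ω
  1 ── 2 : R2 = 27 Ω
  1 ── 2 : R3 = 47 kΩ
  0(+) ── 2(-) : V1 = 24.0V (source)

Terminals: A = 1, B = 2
Find the Thévenin equivalent first; then I_n = V_th/R_th and R_n = R_th.
Step 1 — V_th is the open-circuit voltage V_A - V_B (nothing connected across the terminals).
Nodal analysis, taking node 2 as the 0 V reference.
Source V1 fixes V_0 = 24 V.
KCL at each unknown node (sum of currents leaving = 0; resistances in Ω):
  Node 1: (V_1 - 24)/100 + (V_1 - 0)/27 + (V_1 - 0)/47000 = 0
Collecting terms: 0.04706 × V_1 = 0.24  =>  V_1 = 5.1 V
V_th = V_1 - V_2 = 5.1 - 0 = 5.1 V
Step 2 — R_th: zero the source — replace V1 by a short circuit (node 2 merges into node 0) — and find the resistance seen between A (node 1) and B (node 0).
Reduce the network between node 1 (A) and node 0 (B) by series/parallel combination:
  Rp1 = R1 ‖ R2 ‖ R3 (parallel, all between nodes 0 and 1) = 1/(1/100 + 1/27 + 1/47000) = 21.25 Ω
R_th = 21.25 Ω
I_n = V_th/R_th = 5.1/21.25 = 0.24 A, and R_n = R_th = 21.25 Ω

Final answer: I_n = 0.24 A, R_n = 21.25 Ω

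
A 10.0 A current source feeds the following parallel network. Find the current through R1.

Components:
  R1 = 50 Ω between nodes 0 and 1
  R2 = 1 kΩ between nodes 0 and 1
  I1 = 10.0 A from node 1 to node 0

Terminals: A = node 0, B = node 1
All resistors sit directly between nodes 0 and 1, so they are in parallel and share one voltage V; the full source current 10 A splits among them.
1/R_par = 1/50 + 1/1000 = 0.021 S  =>  R_par = 47.62 Ω
V = I × R_par = 10 × 47.62 = 476.2 V
I_R1 = V/R1 = 476.2/50 = 9.524 A

Final answer: 9.524 A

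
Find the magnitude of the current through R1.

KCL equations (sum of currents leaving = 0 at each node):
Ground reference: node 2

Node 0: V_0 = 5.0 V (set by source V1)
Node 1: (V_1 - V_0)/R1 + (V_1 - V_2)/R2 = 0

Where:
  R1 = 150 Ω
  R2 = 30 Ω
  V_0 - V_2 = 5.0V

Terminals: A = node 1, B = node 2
Nodal analysis, taking node 2 as the 0 V reference.
Source V1 fixes V_0 = 5 V.
KCL at each unknown node (sum of currents leaving = 0; resistances in Ω):
  Node 1: (V_1 - 5)/150 + (V_1 - 0)/30 = 0
Collecting terms: 0.04 × V_1 = 0.03333  =>  V_1 = 0.8333 V
I_R1 = (V_0 - V_1)/R1 = (5 - 0.8333)/150 = 0.02778 A
|I_R1| = 0.02778 A

Final answer: |I_R1| = 0.02778 A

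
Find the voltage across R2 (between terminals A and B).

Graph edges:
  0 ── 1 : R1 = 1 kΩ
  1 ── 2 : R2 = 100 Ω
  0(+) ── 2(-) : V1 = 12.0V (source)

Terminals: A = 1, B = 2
R1 and R2 are in series across V1 (node 0 → node 1 → node 2), and the output A–B is taken across R2, so this is a voltage divider.
Series current: I = V1/(R1 + R2) = 12/(1000 + 100) = 12/1100 = 0.01091 A
V_R2 = I × R2 = V1 × R2/(R1 + R2) = 12 × 100/1100 = 1.091 V

Final answer: 1.091 V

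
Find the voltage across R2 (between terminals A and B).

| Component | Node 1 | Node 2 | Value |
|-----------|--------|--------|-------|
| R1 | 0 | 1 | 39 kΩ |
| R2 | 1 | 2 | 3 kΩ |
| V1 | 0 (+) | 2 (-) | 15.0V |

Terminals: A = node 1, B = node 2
R1 and R2 are in series across V1 (node 0 → node 1 → node 2), and the output A–B is taken across R2, so this is a voltage divider.
Series current: I = V1/(R1 + R2) = 15/(39000 + 3000) = 15/42000 = 0.0003571 A
V_R2 = I × R2 = V1 × R2/(R1 + R2) = 15 × 3000/42000 = 1.071 V

Final answer: 1.071 V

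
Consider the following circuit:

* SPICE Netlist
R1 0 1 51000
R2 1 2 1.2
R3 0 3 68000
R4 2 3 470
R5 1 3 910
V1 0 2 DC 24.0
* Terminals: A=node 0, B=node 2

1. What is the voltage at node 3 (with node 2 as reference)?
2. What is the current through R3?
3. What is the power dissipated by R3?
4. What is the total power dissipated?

Nodal analysis, taking node 2 as the 0 V reference.
Source V1 fixes V_0 = 24 V.
KCL at each unknown node (sum of currents leaving = 0; resistances in Ω):
  Node 1: (V_1 - 24)/51000 + (V_1 - 0)/1.2 + (V_1 - V_3)/910 = 0
  Node 3: (V_3 - 24)/68000 + (V_3 - 0)/470 + (V_3 - V_1)/910 = 0
Collecting terms (coefficients in siemens):
  0.8345·V_1 - 0.001099·V_3 = 0.0004706
  0.003241·V_3 - 0.001099·V_1 = 0.0003529
Determinant D = (0.8345)(0.003241) - (-0.001099)(-0.001099) = 0.002703
V_1 = [(0.0004706)(0.003241) - (-0.001099)(0.0003529)]/D = 0.0007077 V
V_3 = [(0.8345)(0.0003529) - (0.0004706)(-0.001099)]/D = 0.1091 V
Part 1:
  Read off the nodal solution: V_3 = 0.1091 V
Part 2:
  I_R3 = (V_0 - V_3)/R3 = (24 - 0.1091)/68000 = 0.0003513 A
  Magnitude: I_R3 = 0.0003513 A
Part 3:
  I_R3 = (V_0 - V_3)/R3 = (24 - 0.1091)/68000 = 0.0003513 A
  P_R3 = I_R3² × R3 = (0.0003513)² × 68000 = 0.008394 W
Part 4:
  Power in each resistor, P = (ΔV)²/R:
    P_R1 = (24 - 0.0007077)²/51000 = 0.01129 W
    P_R2 = (0.0007077 - 0)²/1.2 = 0.0000004173 W
    P_R3 = (24 - 0.1091)²/68000 = 0.008394 W
    P_R4 = (0 - 0.1091)²/470 = 0.00002534 W
    P_R5 = (0.0007077 - 0.1091)²/910 = 0.00001292 W
  P_total = P_R1 + P_R2 + P_R3 + P_R4 + P_R5 = 0.01973 W

Final answers:
1. V_3 = 0.1091 V
2. I_R3 = 0.0003513 A
3. P_R3 = 0.008394 W
4. P_total = 0.01973 W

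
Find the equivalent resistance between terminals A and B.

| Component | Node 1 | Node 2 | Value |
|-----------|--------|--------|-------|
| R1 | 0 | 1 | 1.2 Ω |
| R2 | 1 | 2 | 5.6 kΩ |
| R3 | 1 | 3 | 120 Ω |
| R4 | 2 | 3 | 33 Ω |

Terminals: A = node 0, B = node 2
Reduce the network between node 0 (A) and node 2 (B) by series/parallel combination:
  Rs1 = R3 + R4 (series, joined only at node 3) = 120 + 33 = 153 Ω
  Rp1 = R2 ‖ Rs1 (parallel, both between nodes 1 and 2) = 1/(1/5600 + 1/153) = 148.9 Ω
  Rs2 = R1 + Rp1 (series, joined only at node 1) = 1.2 + 148.9 = 150.1 Ω
R_eq = 150.1 Ω

Final answer: 150.1 Ω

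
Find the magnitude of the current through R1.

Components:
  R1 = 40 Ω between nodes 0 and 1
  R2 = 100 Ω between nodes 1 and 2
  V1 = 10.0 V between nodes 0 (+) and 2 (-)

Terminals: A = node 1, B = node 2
Nodal analysis, taking node 2 as the 0 V reference.
Source V1 fixes V_0 = 10 V.
KCL at each unknown node (sum of currents leaving = 0; resistances in Ω):
  Node 1: (V_1 - 10)/40 + (V_1 - 0)/100 = 0
Collecting terms: 0.035 × V_1 = 0.25  =>  V_1 = 7.143 V
I_R1 = (V_0 - V_1)/R1 = (10 - 7.143)/40 = 0.07143 A
|I_R1| = 0.07143 A

Final answer: |I_R1| = 0.07143 A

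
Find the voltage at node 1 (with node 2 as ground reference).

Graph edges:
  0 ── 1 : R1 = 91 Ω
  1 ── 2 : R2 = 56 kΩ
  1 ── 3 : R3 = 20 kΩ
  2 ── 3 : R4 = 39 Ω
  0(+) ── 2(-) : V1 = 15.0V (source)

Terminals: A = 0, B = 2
Nodal analysis, taking node 2 as the 0 V reference.
Source V1 fixes V_0 = 15 V.
KCL at each unknown node (sum of currents leaving = 0; resistances in Ω):
  Node 1: (V_1 - 15)/91 + (V_1 - 0)/56000 + (V_1 - V_3)/20000 = 0
  Node 3: (V_3 - V_1)/20000 + (V_3 - 0)/39 = 0
Collecting terms (coefficients in siemens):
  0.01106·V_1 - 0.00005·V_3 = 0.1648
  0.02569·V_3 - 0.00005·V_1 = 0
Determinant D = (0.01106)(0.02569) - (-0.00005)(-0.00005) = 0.0002841
V_1 = [(0.1648)(0.02569) - (-0.00005)(0)]/D = 14.91 V
V_3 = [(0.01106)(0) - (0.1648)(-0.00005)]/D = 0.02901 V
The requested potential is V_1 = 14.91 V.

Final answer: V_1 = 14.91 V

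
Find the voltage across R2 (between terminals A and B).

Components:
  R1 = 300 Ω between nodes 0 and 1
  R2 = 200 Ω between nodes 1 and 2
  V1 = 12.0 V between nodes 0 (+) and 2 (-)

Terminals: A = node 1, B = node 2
R1 and R2 are in series across V1 (node 0 → node 1 → node 2), and the output A–B is taken across R2, so this is a voltage divider.
Series current: I = V1/(R1 + R2) = 12/(300 + 200) = 12/500 = 0.024 A
V_R2 = I × R2 = V1 × R2/(R1 + R2) = 12 × 200/500 = 4.8 V

Final answer: 4.8 V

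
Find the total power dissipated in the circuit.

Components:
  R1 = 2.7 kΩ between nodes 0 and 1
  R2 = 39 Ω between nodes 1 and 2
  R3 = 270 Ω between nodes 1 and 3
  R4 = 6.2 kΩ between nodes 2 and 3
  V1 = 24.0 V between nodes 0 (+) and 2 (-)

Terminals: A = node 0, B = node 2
Nodal analysis, taking node 2 as the 0 V reference.
Source V1 fixes V_0 = 24 V.
KCL at each unknown node (sum of currents leaving = 0; resistances in Ω):
  Node 1: (V_1 - 24)/2700 + (V_1 - 0)/39 + (V_1 - V_3)/270 = 0
  Node 3: (V_3 - V_1)/270 + (V_3 - 0)/6200 = 0
Collecting terms (coefficients in siemens):
  0.02972·V_1 - 0.003704·V_3 = 0.008889
  0.003865·V_3 - 0.003704·V_1 = 0
Determinant D = (0.02972)(0.003865) - (-0.003704)(-0.003704) = 0.0001011
V_1 = [(0.008889)(0.003865) - (-0.003704)(0)]/D = 0.3397 V
V_3 = [(0.02972)(0) - (0.008889)(-0.003704)]/D = 0.3255 V
Power in each resistor, P = (ΔV)²/R:
  P_R1 = (24 - 0.3397)²/2700 = 0.2073 W
  P_R2 = (0.3397 - 0)²/39 = 0.002959 W
  P_R3 = (0.3397 - 0.3255)²/270 = 0.0000007443 W
  P_R4 = (0 - 0.3255)²/6200 = 0.00001709 W
P_total = P_R1 + P_R2 + P_R3 + P_R4 = 0.2103 W

Final answer: 0.2103 W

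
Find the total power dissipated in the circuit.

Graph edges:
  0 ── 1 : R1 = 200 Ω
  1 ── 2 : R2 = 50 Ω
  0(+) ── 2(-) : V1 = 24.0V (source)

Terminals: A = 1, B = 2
Nodal analysis, taking node 2 as the 0 V reference.
Source V1 fixes V_0 = 24 V.
KCL at each unknown node (sum of currents leaving = 0; resistances in Ω):
  Node 1: (V_1 - 24)/200 + (V_1 - 0)/50 = 0
Collecting terms: 0.025 × V_1 = 0.12  =>  V_1 = 4.8 V
Power in each resistor, P = (ΔV)²/R:
  P_R1 = (24 - 4.8)²/200 = 1.843 W
  P_R2 = (4.8 - 0)²/50 = 0.4608 W
P_total = P_R1 + P_R2 = 2.304 W

Final answer: 2.304 W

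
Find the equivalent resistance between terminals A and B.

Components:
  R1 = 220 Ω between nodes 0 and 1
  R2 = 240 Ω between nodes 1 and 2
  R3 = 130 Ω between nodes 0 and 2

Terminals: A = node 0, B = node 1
Reduce the network between node 0 (A) and node 1 (B) by series/parallel combination:
  Rs1 = R3 + R2 (series, joined only at node 2) = 130 + 240 = 370 Ω
  Rp1 = R1 ‖ Rs1 (parallel, both between nodes 0 and 1) = 1/(1/220 + 1/370) = 138 Ω
R_eq = 138 Ω

Final answer: 138 Ω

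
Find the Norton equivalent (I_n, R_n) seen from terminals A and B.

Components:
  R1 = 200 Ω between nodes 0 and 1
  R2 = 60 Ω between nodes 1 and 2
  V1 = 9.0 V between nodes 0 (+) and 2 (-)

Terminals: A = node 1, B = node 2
Find the Thévenin equivalent first; then I_n = V_th/R_th and R_n = R_th.
Step 1 — V_th is the open-circuit voltage V_A - V_B (nothing connected across the terminals).
Nodal analysis, taking node 2 as the 0 V reference.
Source V1 fixes V_0 = 9 V.
KCL at each unknown node (sum of currents leaving = 0; resistances in Ω):
  Node 1: (V_1 - 9)/200 + (V_1 - 0)/60 = 0
Collecting terms: 0.02167 × V_1 = 0.045  =>  V_1 = 2.077 V
V_th = V_1 - V_2 = 2.077 - 0 = 2.077 V
Step 2 — R_th: zero the source — replace V1 by a short circuit (node 2 merges into node 0) — and find the resistance seen between A (node 1) and B (node 0).
Reduce the network between node 1 (A) and node 0 (B) by series/parallel combination:
  Rp1 = R1 ‖ R2 (parallel, both between nodes 0 and 1) = 1/(1/200 + 1/60) = 46.15 Ω
R_th = 46.15 Ω
I_n = V_th/R_th = 2.077/46.15 = 0.045 A, and R_n = R_th = 46.15 Ω

Final answer: I_n = 0.045 A, R_n = 46.15 Ω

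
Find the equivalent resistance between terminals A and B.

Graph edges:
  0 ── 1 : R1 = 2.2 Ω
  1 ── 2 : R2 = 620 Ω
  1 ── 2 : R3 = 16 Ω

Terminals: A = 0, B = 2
Reduce the network between node 0 (A) and node 2 (B) by series/parallel combination:
  Rp1 = R2 ‖ R3 (parallel, both between nodes 1 and 2) = 1/(1/620 + 1/16) = 15.6 Ω
  Rs1 = R1 + Rp1 (series, joined only at node 1) = 2.2 + 15.6 = 17.8 Ω
R_eq = 17.8 Ω

Final answer: 17.8 Ω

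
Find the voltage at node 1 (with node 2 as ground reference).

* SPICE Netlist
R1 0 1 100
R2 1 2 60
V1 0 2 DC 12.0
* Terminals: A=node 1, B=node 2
Nodal analysis, taking node 2 as the 0 V reference.
Source V1 fixes V_0 = 12 V.
KCL at each unknown node (sum of currents leaving = 0; resistances in Ω):
  Node 1: (V_1 - 12)/100 + (V_1 - 0)/60 = 0
Collecting terms: 0.02667 × V_1 = 0.12  =>  V_1 = 4.5 V
The requested potential is V_1 = 4.5 V.

Final answer: V_1 = 4.5 V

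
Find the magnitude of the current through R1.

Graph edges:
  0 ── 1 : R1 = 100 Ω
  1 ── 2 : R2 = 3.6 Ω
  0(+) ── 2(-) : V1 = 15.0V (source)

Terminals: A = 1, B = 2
Nodal analysis, taking node 2 as the 0 V reference.
Source V1 fixes V_0 = 15 V.
KCL at each unknown node (sum of currents leaving = 0; resistances in Ω):
  Node 1: (V_1 - 15)/100 + (V_1 - 0)/3.6 = 0
Collecting terms: 0.2878 × V_1 = 0.15  =>  V_1 = 0.5212 V
I_R1 = (V_0 - V_1)/R1 = (15 - 0.5212)/100 = 0.1448 A
|I_R1| = 0.1448 A

Final answer: |I_R1| = 0.1448 A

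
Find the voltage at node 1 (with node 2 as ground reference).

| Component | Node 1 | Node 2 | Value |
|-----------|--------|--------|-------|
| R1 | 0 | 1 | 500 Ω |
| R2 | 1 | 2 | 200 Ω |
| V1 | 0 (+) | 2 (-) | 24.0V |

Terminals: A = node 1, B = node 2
Nodal analysis, taking node 2 as the 0 V reference.
Source V1 fixes V_0 = 24 V.
KCL at each unknown node (sum of currents leaving = 0; resistances in Ω):
  Node 1: (V_1 - 24)/500 + (V_1 - 0)/200 = 0
Collecting terms: 0.007 × V_1 = 0.048  =>  V_1 = 6.857 V
The requested potential is V_1 = 6.857 V.

Final answer: V_1 = 6.857 V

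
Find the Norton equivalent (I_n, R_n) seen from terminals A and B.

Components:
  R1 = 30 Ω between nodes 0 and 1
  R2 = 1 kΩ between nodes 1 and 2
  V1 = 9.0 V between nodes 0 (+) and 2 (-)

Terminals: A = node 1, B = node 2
Find the Thévenin equivalent first; then I_n = V_th/R_th and R_n = R_th.
Step 1 — V_th is the open-circuit voltage V_A - V_B (nothing connected across the terminals).
Nodal analysis, taking node 2 as the 0 V reference.
Source V1 fixes V_0 = 9 V.
KCL at each unknown node (sum of currents leaving = 0; resistances in Ω):
  Node 1: (V_1 - 9)/30 + (V_1 - 0)/1000 = 0
Collecting terms: 0.03433 × V_1 = 0.3  =>  V_1 = 8.738 V
V_th = V_1 - V_2 = 8.738 - 0 = 8.738 V
Step 2 — R_th: zero the source — replace V1 by a short circuit (node 2 merges into node 0) — and find the resistance seen between A (node 1) and B (node 0).
Reduce the network between node 1 (A) and node 0 (B) by series/parallel combination:
  Rp1 = R1 ‖ R2 (parallel, both between nodes 0 and 1) = 1/(1/30 + 1/1000) = 29.13 Ω
R_th = 29.13 Ω
I_n = V_th/R_th = 8.738/29.13 = 0.3 A, and R_n = R_th = 29.13 Ω

Final answer: I_n = 0.3 A, R_n = 29.13 Ω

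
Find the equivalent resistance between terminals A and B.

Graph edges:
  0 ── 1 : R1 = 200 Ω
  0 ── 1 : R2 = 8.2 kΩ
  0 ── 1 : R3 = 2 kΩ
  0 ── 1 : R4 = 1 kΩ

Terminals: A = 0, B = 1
Reduce the network between node 0 (A) and node 1 (B) by series/parallel combination:
  Rp1 = R1 ‖ R2 ‖ R3 ‖ R4 (parallel, all between nodes 0 and 1) = 1/(1/200 + 1/8200 + 1/2000 + 1/1000) = 151 Ω
R_eq = 151 Ω

Final answer: 151 Ω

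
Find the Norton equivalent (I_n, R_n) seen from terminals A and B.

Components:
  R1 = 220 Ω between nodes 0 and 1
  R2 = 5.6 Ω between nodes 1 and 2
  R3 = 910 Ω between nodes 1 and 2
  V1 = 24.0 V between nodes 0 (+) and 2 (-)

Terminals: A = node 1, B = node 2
Find the Thévenin equivalent first; then I_n = V_th/R_th and R_n = R_th.
Step 1 — V_th is the open-circuit voltage V_A - V_B (nothing connected across the terminals).
Nodal analysis, taking node 2 as the 0 V reference.
Source V1 fixes V_0 = 24 V.
KCL at each unknown node (sum of currents leaving = 0; resistances in Ω):
  Node 1: (V_1 - 24)/220 + (V_1 - 0)/5.6 + (V_1 - 0)/910 = 0
Collecting terms: 0.1842 × V_1 = 0.1091  =>  V_1 = 0.5922 V
V_th = V_1 - V_2 = 0.5922 - 0 = 0.5922 V
Step 2 — R_th: zero the source — replace V1 by a short circuit (node 2 merges into node 0) — and find the resistance seen between A (node 1) and B (node 0).
Reduce the network between node 1 (A) and node 0 (B) by series/parallel combination:
  Rp1 = R1 ‖ R2 ‖ R3 (parallel, all between nodes 0 and 1) = 1/(1/220 + 1/5.6 + 1/910) = 5.428 Ω
R_th = 5.428 Ω
I_n = V_th/R_th = 0.5922/5.428 = 0.1091 A, and R_n = R_th = 5.428 Ω

Final answer: I_n = 0.1091 A, R_n = 5.428 Ω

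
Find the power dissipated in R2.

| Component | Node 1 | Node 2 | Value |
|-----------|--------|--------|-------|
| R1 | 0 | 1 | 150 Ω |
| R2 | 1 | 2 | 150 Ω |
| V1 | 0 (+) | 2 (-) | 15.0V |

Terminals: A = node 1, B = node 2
Nodal analysis, taking node 2 as the 0 V reference.
Source V1 fixes V_0 = 15 V.
KCL at each unknown node (sum of currents leaving = 0; resistances in Ω):
  Node 1: (V_1 - 15)/150 + (V_1 - 0)/150 = 0
Collecting terms: 0.01333 × V_1 = 0.1  =>  V_1 = 7.5 V
I_R2 = (V_1 - V_2)/R2 = (7.5 - 0)/150 = 0.05 A
P_R2 = I_R2² × R2 = (0.05)² × 150 = 0.375 W

Final answer: 0.375 W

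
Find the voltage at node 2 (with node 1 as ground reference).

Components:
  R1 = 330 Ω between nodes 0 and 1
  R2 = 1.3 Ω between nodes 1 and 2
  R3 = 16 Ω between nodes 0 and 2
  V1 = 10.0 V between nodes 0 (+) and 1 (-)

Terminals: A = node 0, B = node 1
Nodal analysis, taking node 1 as the 0 V reference.
Source V1 fixes V_0 = 10 V.
KCL at each unknown node (sum of currents leaving = 0; resistances in Ω):
  Node 2: (V_2 - 0)/1.3 + (V_2 - 10)/16 = 0
Collecting terms: 0.8317 × V_2 = 0.625  =>  V_2 = 0.7514 V
The requested potential is V_2 = 0.7514 V.

Final answer: V_2 = 0.7514 V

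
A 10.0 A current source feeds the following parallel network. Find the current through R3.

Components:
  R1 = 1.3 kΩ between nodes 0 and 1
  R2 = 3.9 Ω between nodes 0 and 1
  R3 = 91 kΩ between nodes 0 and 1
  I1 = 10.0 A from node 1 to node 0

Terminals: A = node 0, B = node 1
All resistors sit directly between nodes 0 and 1, so they are in parallel and share one voltage V; the full source current 10 A splits among them.
1/R_par = 1/1300 + 1/3.9 + 1/91000 = 0.2572 S  =>  R_par = 3.888 Ω
V = I × R_par = 10 × 3.888 = 38.88 V
I_R3 = V/R3 = 38.88/91000 = 0.0004273 A

Final answer: 0.0004273 A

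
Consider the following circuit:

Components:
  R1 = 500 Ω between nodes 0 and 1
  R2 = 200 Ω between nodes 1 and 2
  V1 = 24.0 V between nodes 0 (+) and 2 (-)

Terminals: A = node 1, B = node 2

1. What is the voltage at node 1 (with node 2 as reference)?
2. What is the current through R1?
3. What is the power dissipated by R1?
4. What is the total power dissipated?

Nodal analysis, taking node 2 as the 0 V reference.
Source V1 fixes V_0 = 24 V.
KCL at each unknown node (sum of currents leaving = 0; resistances in Ω):
  Node 1: (V_1 - 24)/500 + (V_1 - 0)/200 = 0
Collecting terms: 0.007 × V_1 = 0.048  =>  V_1 = 6.857 V
Part 1:
  Read off the nodal solution: V_1 = 6.857 V
Part 2:
  I_R1 = (V_0 - V_1)/R1 = (24 - 6.857)/500 = 0.03429 A
  Magnitude: I_R1 = 0.03429 A
Part 3:
  I_R1 = (V_0 - V_1)/R1 = (24 - 6.857)/500 = 0.03429 A
  P_R1 = I_R1² × R1 = (0.03429)² × 500 = 0.5878 W
Part 4:
  Power in each resistor, P = (ΔV)²/R:
    P_R1 = (24 - 6.857)²/500 = 0.5878 W
    P_R2 = (6.857 - 0)²/200 = 0.2351 W
  P_total = P_R1 + P_R2 = 0.8229 W

Final answers:
1. V_1 = 6.857 V
2. I_R1 = 0.03429 A
3. P_R1 = 0.5878 W
4. P_total = 0.8229 W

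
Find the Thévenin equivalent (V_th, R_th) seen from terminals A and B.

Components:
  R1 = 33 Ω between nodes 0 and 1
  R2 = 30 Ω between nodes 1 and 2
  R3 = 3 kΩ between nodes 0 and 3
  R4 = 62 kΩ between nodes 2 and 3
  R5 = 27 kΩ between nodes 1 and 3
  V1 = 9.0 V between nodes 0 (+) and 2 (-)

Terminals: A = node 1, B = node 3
Step 1 — V_th is the open-circuit voltage V_A - V_B (nothing connected across the terminals).
Nodal analysis, taking node 2 as the 0 V reference.
Source V1 fixes V_0 = 9 V.
KCL at each unknown node (sum of currents leaving = 0; resistances in Ω):
  Node 1: (V_1 - 9)/33 + (V_1 - 0)/30 + (V_1 - V_3)/27000 = 0
  Node 3: (V_3 - 9)/3000 + (V_3 - 0)/62000 + (V_3 - V_1)/27000 = 0
Collecting terms (coefficients in siemens):
  0.06367·V_1 - 0.00003704·V_3 = 0.2727
  0.0003865·V_3 - 0.00003704·V_1 = 0.003
Determinant D = (0.06367)(0.0003865) - (-0.00003704)(-0.00003704) = 0.00002461
V_1 = [(0.2727)(0.0003865) - (-0.00003704)(0.003)]/D = 4.288 V
V_3 = [(0.06367)(0.003) - (0.2727)(-0.00003704)]/D = 8.173 V
V_th = V_1 - V_3 = 4.288 - 8.173 = -3.885 V
Step 2 — R_th: zero the source — replace V1 by a short circuit (node 2 merges into node 0) — and find the resistance seen between A (node 1) and B (node 3).
Reduce the network between node 1 (A) and node 3 (B) by series/parallel combination:
  Rp1 = R1 ‖ R2 (parallel, both between nodes 0 and 1) = 1/(1/33 + 1/30) = 15.71 Ω
  Rp2 = R3 ‖ R4 (parallel, both between nodes 0 and 3) = 1/(1/3000 + 1/62000) = 2862 Ω
  Rs1 = Rp1 + Rp2 (series, joined only at node 0) = 15.71 + 2862 = 2877 Ω
  Rp3 = R5 ‖ Rs1 (parallel, both between nodes 1 and 3) = 1/(1/27000 + 1/2877) = 2600 Ω
R_th = 2.6 kΩ

Final answer: V_th = -3.885 V, R_th = 2.6 kΩ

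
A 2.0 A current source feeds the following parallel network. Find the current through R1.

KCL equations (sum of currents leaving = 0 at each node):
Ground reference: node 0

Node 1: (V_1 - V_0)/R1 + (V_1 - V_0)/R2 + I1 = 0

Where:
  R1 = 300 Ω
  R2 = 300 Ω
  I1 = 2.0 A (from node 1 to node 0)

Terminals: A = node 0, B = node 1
All resistors sit directly between nodes 0 and 1, so they are in parallel and share one voltage V; the full source current 2 A splits among them.
1/R_par = 1/300 + 1/300 = 0.006667 S  =>  R_par = 150 Ω
V = I × R_par = 2 × 150 = 300 V
I_R1 = V/R1 = 300/300 = 1 A

Final answer: 1 A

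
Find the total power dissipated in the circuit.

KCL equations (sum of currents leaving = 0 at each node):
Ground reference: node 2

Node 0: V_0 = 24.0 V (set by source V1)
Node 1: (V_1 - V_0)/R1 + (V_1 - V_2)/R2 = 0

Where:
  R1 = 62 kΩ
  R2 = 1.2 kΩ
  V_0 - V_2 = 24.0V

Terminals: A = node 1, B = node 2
Nodal analysis, taking node 2 as the 0 V reference.
Source V1 fixes V_0 = 24 V.
KCL at each unknown node (sum of currents leaving = 0; resistances in Ω):
  Node 1: (V_1 - 24)/62000 + (V_1 - 0)/1200 = 0
Collecting terms: 0.0008495 × V_1 = 0.0003871  =>  V_1 = 0.4557 V
Power in each resistor, P = (ΔV)²/R:
  P_R1 = (24 - 0.4557)²/62000 = 0.008941 W
  P_R2 = (0.4557 - 0)²/1200 = 0.000173 W
P_total = P_R1 + P_R2 = 0.009114 W

Final answer: 0.009114 W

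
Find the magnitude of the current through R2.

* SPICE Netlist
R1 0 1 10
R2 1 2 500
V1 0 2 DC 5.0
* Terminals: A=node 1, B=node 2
Nodal analysis, taking node 2 as the 0 V reference.
Source V1 fixes V_0 = 5 V.
KCL at each unknown node (sum of currents leaving = 0; resistances in Ω):
  Node 1: (V_1 - 5)/10 + (V_1 - 0)/500 = 0
Collecting terms: 0.102 × V_1 = 0.5  =>  V_1 = 4.902 V
I_R2 = (V_1 - V_2)/R2 = (4.902 - 0)/500 = 0.009804 A
|I_R2| = 0.009804 A

Final answer: |I_R2| = 0.009804 A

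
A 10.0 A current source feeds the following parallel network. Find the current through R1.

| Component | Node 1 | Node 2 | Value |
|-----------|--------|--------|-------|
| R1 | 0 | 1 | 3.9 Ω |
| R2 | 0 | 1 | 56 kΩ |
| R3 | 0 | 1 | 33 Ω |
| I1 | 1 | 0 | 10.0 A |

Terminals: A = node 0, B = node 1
All resistors sit directly between nodes 0 and 1, so they are in parallel and share one voltage V; the full source current 10 A splits among them.
1/R_par = 1/3.9 + 1/56000 + 1/33 = 0.2867 S  =>  R_par = 3.488 Ω
V = I × R_par = 10 × 3.488 = 34.88 V
I_R1 = V/R1 = 34.88/3.9 = 8.943 A

Final answer: 8.943 A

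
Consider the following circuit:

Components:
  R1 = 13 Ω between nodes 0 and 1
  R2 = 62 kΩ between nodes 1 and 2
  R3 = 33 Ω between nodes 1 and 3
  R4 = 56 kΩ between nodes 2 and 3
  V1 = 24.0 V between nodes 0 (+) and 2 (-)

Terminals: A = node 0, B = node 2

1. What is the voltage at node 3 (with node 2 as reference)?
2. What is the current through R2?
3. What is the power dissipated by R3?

Nodal analysis, taking node 2 as the 0 V reference.
Source V1 fixes V_0 = 24 V.
KCL at each unknown node (sum of currents leaving = 0; resistances in Ω):
  Node 1: (V_1 - 24)/13 + (V_1 - 0)/62000 + (V_1 - V_3)/33 = 0
  Node 3: (V_3 - V_1)/33 + (V_3 - 0)/56000 = 0
Collecting terms (coefficients in siemens):
  0.1072·V_1 - 0.0303·V_3 = 1.846
  0.03032·V_3 - 0.0303·V_1 = 0
Determinant D = (0.1072)(0.03032) - (-0.0303)(-0.0303) = 0.002333
V_1 = [(1.846)(0.03032) - (-0.0303)(0)]/D = 23.99 V
V_3 = [(0.1072)(0) - (1.846)(-0.0303)]/D = 23.98 V
Part 1:
  Read off the nodal solution: V_3 = 23.98 V
Part 2:
  I_R2 = (V_1 - V_2)/R2 = (23.99 - 0)/62000 = 0.0003869 A
  Magnitude: I_R2 = 0.0003869 A
Part 3:
  I_R3 = (V_1 - V_3)/R3 = (23.99 - 23.98)/33 = 0.0004281 A
  P_R3 = I_R3² × R3 = (0.0004281)² × 33 = 0.000006049 W

Final answers:
1. V_3 = 23.98 V
2. I_R2 = 0.0003869 A
3. P_R3 = 6.049e-06 W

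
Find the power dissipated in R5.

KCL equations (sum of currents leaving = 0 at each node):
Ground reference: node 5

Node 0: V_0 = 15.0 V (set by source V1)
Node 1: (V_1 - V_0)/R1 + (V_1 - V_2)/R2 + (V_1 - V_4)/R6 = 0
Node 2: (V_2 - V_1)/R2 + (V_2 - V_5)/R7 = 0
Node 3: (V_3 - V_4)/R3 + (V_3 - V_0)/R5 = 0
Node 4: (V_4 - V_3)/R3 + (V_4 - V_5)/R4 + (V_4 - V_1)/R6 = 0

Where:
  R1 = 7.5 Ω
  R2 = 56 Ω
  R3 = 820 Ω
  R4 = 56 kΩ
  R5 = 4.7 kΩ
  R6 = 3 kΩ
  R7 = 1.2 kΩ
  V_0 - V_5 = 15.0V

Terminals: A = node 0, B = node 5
Nodal analysis, taking node 5 as the 0 V reference.
Source V1 fixes V_0 = 15 V.
KCL at each unknown node (sum of currents leaving = 0; resistances in Ω):
  Node 1: (V_1 - 15)/7.5 + (V_1 - V_2)/56 + (V_1 - V_4)/3000 = 0
  Node 2: (V_2 - V_1)/56 + (V_2 - 0)/1200 = 0
  Node 3: (V_3 - V_4)/820 + (V_3 - 15)/4700 = 0
  Node 4: (V_4 - V_3)/820 + (V_4 - 0)/56000 + (V_4 - V_1)/3000 = 0
Collecting terms (coefficients in siemens):
  0.1515·V_1 - 0.01786·V_2 - 0.0003333·V_4 = 2
  0.01869·V_2 - 0.01786·V_1 = 0
  0.001432·V_3 - 0.00122·V_4 = 0.003191
  0.001571·V_4 - 0.0003333·V_1 - 0.00122·V_3 = 0
Solving these 4 simultaneous equations (Gaussian elimination) gives:
  V_1 = 14.91 V, V_2 = 14.25 V, V_3 = 14.52 V, V_4 = 14.44 V
I_R5 = (V_0 - V_3)/R5 = (15 - 14.52)/4700 = 0.0001014 A
P_R5 = I_R5² × R5 = (0.0001014)² × 4700 = 0.00004831 W

Final answer: 4.831e-05 W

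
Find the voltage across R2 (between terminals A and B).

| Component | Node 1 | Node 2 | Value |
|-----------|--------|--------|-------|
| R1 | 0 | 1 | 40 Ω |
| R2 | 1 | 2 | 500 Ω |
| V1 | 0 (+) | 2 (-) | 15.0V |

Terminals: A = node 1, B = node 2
R1 and R2 are in series across V1 (node 0 → node 1 → node 2), and the output A–B is taken across R2, so this is a voltage divider.
Series current: I = V1/(R1 + R2) = 15/(40 + 500) = 15/540 = 0.02778 A
V_R2 = I × R2 = V1 × R2/(R1 + R2) = 15 × 500/540 = 13.89 V

Final answer: 13.89 V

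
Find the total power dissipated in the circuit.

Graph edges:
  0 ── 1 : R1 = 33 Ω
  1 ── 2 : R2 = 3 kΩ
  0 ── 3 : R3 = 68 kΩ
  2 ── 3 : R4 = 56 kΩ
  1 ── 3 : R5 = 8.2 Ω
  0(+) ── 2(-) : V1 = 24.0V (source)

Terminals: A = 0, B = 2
Nodal analysis, taking node 2 as the 0 V reference.
Source V1 fixes V_0 = 24 V.
KCL at each unknown node (sum of currents leaving = 0; resistances in Ω):
  Node 1: (V_1 - 24)/33 + (V_1 - 0)/3000 + (V_1 - V_3)/8.2 = 0
  Node 3: (V_3 - 24)/68000 + (V_3 - 0)/56000 + (V_3 - V_1)/8.2 = 0
Collecting terms (coefficients in siemens):
  0.1526·V_1 - 0.122·V_3 = 0.7273
  0.122·V_3 - 0.122·V_1 = 0.0003529
Determinant D = (0.1526)(0.122) - (-0.122)(-0.122) = 0.003741
V_1 = [(0.7273)(0.122) - (-0.122)(0.0003529)]/D = 23.73 V
V_3 = [(0.1526)(0.0003529) - (0.7273)(-0.122)]/D = 23.72 V
Power in each resistor, P = (ΔV)²/R:
  P_R1 = (24 - 23.73)²/33 = 0.002289 W
  P_R2 = (23.73 - 0)²/3000 = 0.1876 W
  P_R3 = (24 - 23.72)²/68000 = 0.000001139 W
  P_R4 = (0 - 23.72)²/56000 = 0.01005 W
  P_R5 = (23.73 - 23.72)²/8.2 = 0.000001443 W
P_total = P_R1 + P_R2 + P_R3 + P_R4 + P_R5 = 0.2 W

Final answer: 0.2 W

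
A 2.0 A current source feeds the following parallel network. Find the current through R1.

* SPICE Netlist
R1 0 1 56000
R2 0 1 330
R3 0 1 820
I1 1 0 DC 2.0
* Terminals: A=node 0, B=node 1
All resistors sit directly between nodes 0 and 1, so they are in parallel and share one voltage V; the full source current 2 A splits among them.
1/R_par = 1/56000 + 1/330 + 1/820 = 0.004268 S  =>  R_par = 234.3 Ω
V = I × R_par = 2 × 234.3 = 468.6 V
I_R1 = V/R1 = 468.6/56000 = 0.008369 A

Final answer: 0.008369 A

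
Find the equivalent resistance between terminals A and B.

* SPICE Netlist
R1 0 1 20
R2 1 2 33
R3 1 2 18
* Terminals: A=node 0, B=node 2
Reduce the network between node 0 (A) and node 2 (B) by series/parallel combination:
  Rp1 = R2 ‖ R3 (parallel, both between nodes 1 and 2) = 1/(1/33 + 1/18) = 11.65 Ω
  Rs1 = R1 + Rp1 (series, joined only at node 1) = 20 + 11.65 = 31.65 Ω
R_eq = 31.65 Ω

Final answer: 31.65 Ω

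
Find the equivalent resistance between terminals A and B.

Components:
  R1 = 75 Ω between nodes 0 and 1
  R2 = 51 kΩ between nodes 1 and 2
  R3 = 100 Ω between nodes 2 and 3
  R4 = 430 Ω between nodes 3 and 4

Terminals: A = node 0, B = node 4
Reduce the network between node 0 (A) and node 4 (B) by series/parallel combination:
  Rs1 = R1 + R2 (series, joined only at node 1) = 75 + 51000 = 51080 Ω
  Rs2 = R3 + Rs1 (series, joined only at node 2) = 100 + 51080 = 51180 Ω
  Rs3 = R4 + Rs2 (series, joined only at node 3) = 430 + 51180 = 51600 Ω
R_eq = 51.6 kΩ

Final answer: 51.6 kΩ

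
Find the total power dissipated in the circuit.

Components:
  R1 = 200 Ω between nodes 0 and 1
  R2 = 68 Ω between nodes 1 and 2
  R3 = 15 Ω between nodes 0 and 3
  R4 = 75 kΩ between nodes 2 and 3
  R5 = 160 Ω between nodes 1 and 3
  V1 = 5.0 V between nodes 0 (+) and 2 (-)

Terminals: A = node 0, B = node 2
Nodal analysis, taking node 2 as the 0 V reference.
Source V1 fixes V_0 = 5 V.
KCL at each unknown node (sum of currents leaving = 0; resistances in Ω):
  Node 1: (V_1 - 5)/200 + (V_1 - 0)/68 + (V_1 - V_3)/160 = 0
  Node 3: (V_3 - 5)/15 + (V_3 - 0)/75000 + (V_3 - V_1)/160 = 0
Collecting terms (coefficients in siemens):
  0.02596·V_1 - 0.00625·V_3 = 0.025
  0.07293·V_3 - 0.00625·V_1 = 0.3333
Determinant D = (0.02596)(0.07293) - (-0.00625)(-0.00625) = 0.001854
V_1 = [(0.025)(0.07293) - (-0.00625)(0.3333)]/D = 2.107 V
V_3 = [(0.02596)(0.3333) - (0.025)(-0.00625)]/D = 4.751 V
Power in each resistor, P = (ΔV)²/R:
  P_R1 = (5 - 2.107)²/200 = 0.04184 W
  P_R2 = (2.107 - 0)²/68 = 0.0653 W
  P_R3 = (5 - 4.751)²/15 = 0.004127 W
  P_R4 = (0 - 4.751)²/75000 = 0.000301 W
  P_R5 = (2.107 - 4.751)²/160 = 0.04369 W
P_total = P_R1 + P_R2 + P_R3 + P_R4 + P_R5 = 0.1553 W

Final answer: 0.1553 W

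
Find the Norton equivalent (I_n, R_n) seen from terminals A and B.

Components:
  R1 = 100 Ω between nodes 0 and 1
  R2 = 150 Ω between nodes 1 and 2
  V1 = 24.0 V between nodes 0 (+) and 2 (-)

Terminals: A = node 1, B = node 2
Find the Thévenin equivalent first; then I_n = V_th/R_th and R_n = R_th.
Step 1 — V_th is the open-circuit voltage V_A - V_B (nothing connected across the terminals).
Nodal analysis, taking node 2 as the 0 V reference.
Source V1 fixes V_0 = 24 V.
KCL at each unknown node (sum of currents leaving = 0; resistances in Ω):
  Node 1: (V_1 - 24)/100 + (V_1 - 0)/150 = 0
Collecting terms: 0.01667 × V_1 = 0.24  =>  V_1 = 14.4 V
V_th = V_1 - V_2 = 14.4 - 0 = 14.4 V
Step 2 — R_th: zero the source — replace V1 by a short circuit (node 2 merges into node 0) — and find the resistance seen between A (node 1) and B (node 0).
Reduce the network between node 1 (A) and node 0 (B) by series/parallel combination:
  Rp1 = R1 ‖ R2 (parallel, both between nodes 0 and 1) = 1/(1/100 + 1/150) = 60 Ω
R_th = 60 Ω
I_n = V_th/R_th = 14.4/60 = 0.24 A, and R_n = R_th = 60 Ω

Final answer: I_n = 0.24 A, R_n = 60 Ω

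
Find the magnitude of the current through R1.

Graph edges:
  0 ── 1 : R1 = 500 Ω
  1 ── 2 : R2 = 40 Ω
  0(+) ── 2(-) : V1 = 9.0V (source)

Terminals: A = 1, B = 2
Nodal analysis, taking node 2 as the 0 V reference.
Source V1 fixes V_0 = 9 V.
KCL at each unknown node (sum of currents leaving = 0; resistances in Ω):
  Node 1: (V_1 - 9)/500 + (V_1 - 0)/40 = 0
Collecting terms: 0.027 × V_1 = 0.018  =>  V_1 = 0.6667 V
I_R1 = (V_0 - V_1)/R1 = (9 - 0.6667)/500 = 0.01667 A
|I_R1| = 0.01667 A

Final answer: |I_R1| = 0.01667 A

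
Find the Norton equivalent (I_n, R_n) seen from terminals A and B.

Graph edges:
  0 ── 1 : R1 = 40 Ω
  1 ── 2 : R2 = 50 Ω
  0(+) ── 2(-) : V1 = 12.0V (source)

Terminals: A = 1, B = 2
Find the Thévenin equivalent first; then I_n = V_th/R_th and R_n = R_th.
Step 1 — V_th is the open-circuit voltage V_A - V_B (nothing connected across the terminals).
Nodal analysis, taking node 2 as the 0 V reference.
Source V1 fixes V_0 = 12 V.
KCL at each unknown node (sum of currents leaving = 0; resistances in Ω):
  Node 1: (V_1 - 12)/40 + (V_1 - 0)/50 = 0
Collecting terms: 0.045 × V_1 = 0.3  =>  V_1 = 6.667 V
V_th = V_1 - V_2 = 6.667 - 0 = 6.667 V
Step 2 — R_th: zero the source — replace V1 by a short circuit (node 2 merges into node 0) — and find the resistance seen between A (node 1) and B (node 0).
Reduce the network between node 1 (A) and node 0 (B) by series/parallel combination:
  Rp1 = R1 ‖ R2 (parallel, both between nodes 0 and 1) = 1/(1/40 + 1/50) = 22.22 Ω
R_th = 22.22 Ω
I_n = V_th/R_th = 6.667/22.22 = 0.3 A, and R_n = R_th = 22.22 Ω

Final answer: I_n = 0.3 A, R_n = 22.22 Ω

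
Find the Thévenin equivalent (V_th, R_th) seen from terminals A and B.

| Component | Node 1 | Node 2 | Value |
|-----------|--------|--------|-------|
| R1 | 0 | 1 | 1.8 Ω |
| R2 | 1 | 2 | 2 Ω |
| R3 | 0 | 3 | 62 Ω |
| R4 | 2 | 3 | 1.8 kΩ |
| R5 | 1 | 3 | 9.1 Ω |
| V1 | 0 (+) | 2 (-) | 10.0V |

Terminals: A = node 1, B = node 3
Step 1 — V_th is the open-circuit voltage V_A - V_B (nothing connected across the terminals).
Nodal analysis, taking node 2 as the 0 V reference.
Source V1 fixes V_0 = 10 V.
KCL at each unknown node (sum of currents leaving = 0; resistances in Ω):
  Node 1: (V_1 - 10)/1.8 + (V_1 - 0)/2 + (V_1 - V_3)/9.1 = 0
  Node 3: (V_3 - 10)/62 + (V_3 - 0)/1800 + (V_3 - V_1)/9.1 = 0
Collecting terms (coefficients in siemens):
  1.165·V_1 - 0.1099·V_3 = 5.556
  0.1266·V_3 - 0.1099·V_1 = 0.1613
Determinant D = (1.165)(0.1266) - (-0.1099)(-0.1099) = 0.1354
V_1 = [(5.556)(0.1266) - (-0.1099)(0.1613)]/D = 5.323 V
V_3 = [(1.165)(0.1613) - (5.556)(-0.1099)]/D = 5.895 V
V_th = V_1 - V_3 = 5.323 - 5.895 = -0.5726 V
Step 2 — R_th: zero the source — replace V1 by a short circuit (node 2 merges into node 0) — and find the resistance seen between A (node 1) and B (node 3).
Reduce the network between node 1 (A) and node 3 (B) by series/parallel combination:
  Rp1 = R1 ‖ R2 (parallel, both between nodes 0 and 1) = 1/(1/1.8 + 1/2) = 0.9474 Ω
  Rp2 = R3 ‖ R4 (parallel, both between nodes 0 and 3) = 1/(1/62 + 1/1800) = 59.94 Ω
  Rs1 = Rp1 + Rp2 (series, joined only at node 0) = 0.9474 + 59.94 = 60.88 Ω
  Rp3 = R5 ‖ Rs1 (parallel, both between nodes 1 and 3) = 1/(1/9.1 + 1/60.88) = 7.917 Ω
R_th = 7.917 Ω

Final answer: V_th = -0.5726 V, R_th = 7.917 Ω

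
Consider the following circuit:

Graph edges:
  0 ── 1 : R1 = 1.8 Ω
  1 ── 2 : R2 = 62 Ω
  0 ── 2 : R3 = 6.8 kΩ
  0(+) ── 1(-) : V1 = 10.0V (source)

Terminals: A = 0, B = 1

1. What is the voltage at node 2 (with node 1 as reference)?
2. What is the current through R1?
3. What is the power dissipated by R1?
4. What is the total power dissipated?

Nodal analysis, taking node 1 as the 0 V reference.
Source V1 fixes V_0 = 10 V.
KCL at each unknown node (sum of currents leaving = 0; resistances in Ω):
  Node 2: (V_2 - 0)/62 + (V_2 - 10)/6800 = 0
Collecting terms: 0.01628 × V_2 = 0.001471  =>  V_2 = 0.09035 V
Part 1:
  Read off the nodal solution: V_2 = 0.09035 V
Part 2:
  I_R1 = (V_0 - V_1)/R1 = (10 - 0)/1.8 = 5.556 A
  Magnitude: I_R1 = 5.556 A
Part 3:
  I_R1 = (V_0 - V_1)/R1 = (10 - 0)/1.8 = 5.556 A
  P_R1 = I_R1² × R1 = (5.556)² × 1.8 = 55.56 W
Part 4:
  Power in each resistor, P = (ΔV)²/R:
    P_R1 = (10 - 0)²/1.8 = 55.56 W
    P_R2 = (0 - 0.09035)²/62 = 0.0001317 W
    P_R3 = (10 - 0.09035)²/6800 = 0.01444 W
  P_total = P_R1 + P_R2 + P_R3 = 55.57 W

Final answers:
1. V_2 = 0.09035 V
2. I_R1 = 5.556 A
3. P_R1 = 55.56 W
4. P_total = 55.57 W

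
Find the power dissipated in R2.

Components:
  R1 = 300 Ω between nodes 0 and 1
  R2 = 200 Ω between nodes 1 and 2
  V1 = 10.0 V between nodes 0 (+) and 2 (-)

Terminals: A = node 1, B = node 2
Nodal analysis, taking node 2 as the 0 V reference.
Source V1 fixes V_0 = 10 V.
KCL at each unknown node (sum of currents leaving = 0; resistances in Ω):
  Node 1: (V_1 - 10)/300 + (V_1 - 0)/200 = 0
Collecting terms: 0.008333 × V_1 = 0.03333  =>  V_1 = 4 V
I_R2 = (V_1 - V_2)/R2 = (4 - 0)/200 = 0.02 A
P_R2 = I_R2² × R2 = (0.02)² × 200 = 0.08 W

Final answer: 0.08 W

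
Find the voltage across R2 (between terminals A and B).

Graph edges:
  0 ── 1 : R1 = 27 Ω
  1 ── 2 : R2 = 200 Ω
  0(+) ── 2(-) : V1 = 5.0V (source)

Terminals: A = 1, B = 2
R1 and R2 are in series across V1 (node 0 → node 1 → node 2), and the output A–B is taken across R2, so this is a voltage divider.
Series current: I = V1/(R1 + R2) = 5/(27 + 200) = 5/227 = 0.02203 A
V_R2 = I × R2 = V1 × R2/(R1 + R2) = 5 × 200/227 = 4.405 V

Final answer: 4.405 V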